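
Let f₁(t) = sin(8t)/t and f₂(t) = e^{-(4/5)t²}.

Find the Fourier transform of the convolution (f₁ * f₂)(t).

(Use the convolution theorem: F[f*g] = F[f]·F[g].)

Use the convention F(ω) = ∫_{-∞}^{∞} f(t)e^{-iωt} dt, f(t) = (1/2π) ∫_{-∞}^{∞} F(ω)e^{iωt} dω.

F[f₁*f₂](ω) = \begin{cases} \frac{\sqrt{5} \pi^{\frac{3}{2}} e^{- \frac{5 \omega^{2}}{16}}}{2} & \text{for}\: \omega > -8 \wedge \omega < 8 \\0 & \text{otherwise} \end{cases}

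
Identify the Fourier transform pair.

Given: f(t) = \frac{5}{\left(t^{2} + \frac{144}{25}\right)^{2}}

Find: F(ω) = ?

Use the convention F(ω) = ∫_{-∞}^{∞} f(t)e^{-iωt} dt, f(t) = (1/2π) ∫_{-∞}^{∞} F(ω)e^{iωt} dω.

F(ω) = \frac{125 \pi \left(12 \left|{\omega}\right| + 5\right) e^{- \frac{12 \left|{\omega}\right|}{5}}}{3456}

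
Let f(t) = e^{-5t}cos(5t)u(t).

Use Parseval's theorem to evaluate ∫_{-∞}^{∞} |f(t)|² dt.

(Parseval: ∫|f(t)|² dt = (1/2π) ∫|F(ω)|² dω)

∫|f(t)|² dt = \frac{3}{40}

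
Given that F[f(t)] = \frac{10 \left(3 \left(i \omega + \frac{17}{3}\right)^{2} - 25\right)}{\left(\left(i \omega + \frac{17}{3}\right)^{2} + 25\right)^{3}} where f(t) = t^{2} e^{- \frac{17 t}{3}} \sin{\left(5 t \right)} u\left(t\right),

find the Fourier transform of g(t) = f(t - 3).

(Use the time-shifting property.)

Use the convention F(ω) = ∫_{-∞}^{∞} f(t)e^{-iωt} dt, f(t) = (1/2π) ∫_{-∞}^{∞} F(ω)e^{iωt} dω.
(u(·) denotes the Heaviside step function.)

F[g](ω) = \frac{2430 \left(\left(3 i \omega + 17\right)^{2} - 75\right) e^{- 3 i \omega}}{\left(\left(3 i \omega + 17\right)^{2} + 225\right)^{3}}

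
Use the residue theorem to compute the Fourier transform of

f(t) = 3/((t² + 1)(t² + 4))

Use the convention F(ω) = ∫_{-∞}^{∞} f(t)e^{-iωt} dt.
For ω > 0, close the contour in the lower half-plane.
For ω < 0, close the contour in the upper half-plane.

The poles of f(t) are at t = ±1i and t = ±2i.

Let g(z) = f(z)e^{-iωz}; for large |z| the factor e^{-iωz} decays in the lower half-plane when ω > 0 and in the upper half-plane when ω < 0.

Case ω > 0 (lower half-plane, clockwise contour ⇒ F(ω) = -2πi·ΣRes):
  Res_{z = - i} g(z) = \frac{i e^{- \omega}}{2}
  Res_{z = - 2 i} g(z) = - \frac{i e^{- 2 \omega}}{4}
  F(ω) = -2πi·ΣRes = \pi e^{- \omega} - \frac{\pi e^{- 2 \omega}}{2}

Case ω < 0 (upper half-plane, counterclockwise contour ⇒ F(ω) = +2πi·ΣRes):
  Res_{z = i} g(z) = - \frac{i e^{\omega}}{2}
  Res_{z = 2 i} g(z) = \frac{i e^{2 \omega}}{4}
  F(ω) = 2πi·ΣRes = \frac{\pi \left(2 - e^{\omega}\right) e^{\omega}}{2}

Both cases combine into a single formula in |ω|:

F(ω) = \pi e^{- \left|{\omega}\right|} - \frac{\pi e^{- 2 \left|{\omega}\right|}}{2}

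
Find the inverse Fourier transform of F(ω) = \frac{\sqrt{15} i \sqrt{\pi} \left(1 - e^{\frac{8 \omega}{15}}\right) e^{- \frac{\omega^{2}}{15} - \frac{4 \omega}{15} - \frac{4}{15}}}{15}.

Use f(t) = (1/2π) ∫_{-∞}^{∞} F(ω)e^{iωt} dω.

f(t) = e^{- \frac{15 t^{2}}{4}} \sin{\left(2 t \right)}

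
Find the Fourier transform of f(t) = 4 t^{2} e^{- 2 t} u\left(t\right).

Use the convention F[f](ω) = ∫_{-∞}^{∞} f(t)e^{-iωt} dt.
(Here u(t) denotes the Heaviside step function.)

F(ω) = \frac{8}{\left(i \omega + 2\right)^{3}}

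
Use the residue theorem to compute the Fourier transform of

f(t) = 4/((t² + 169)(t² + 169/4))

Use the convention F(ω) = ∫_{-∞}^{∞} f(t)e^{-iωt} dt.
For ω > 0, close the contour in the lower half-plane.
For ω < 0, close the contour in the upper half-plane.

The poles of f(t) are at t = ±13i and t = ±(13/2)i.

Let g(z) = f(z)e^{-iωz}; for large |z| the factor e^{-iωz} decays in the lower half-plane when ω > 0 and in the upper half-plane when ω < 0.

Case ω > 0 (lower half-plane, clockwise contour ⇒ F(ω) = -2πi·ΣRes):
  Res_{z = - 13 i} g(z) = - \frac{8 i e^{- 13 \omega}}{6591}
  Res_{z = - \frac{13 i}{2}} g(z) = \frac{16 i e^{- \frac{13 \omega}{2}}}{6591}
  F(ω) = -2πi·ΣRes = - \frac{16 \pi e^{- 13 \omega}}{6591} + \frac{32 \pi e^{- \frac{13 \omega}{2}}}{6591}

Case ω < 0 (upper half-plane, counterclockwise contour ⇒ F(ω) = +2πi·ΣRes):
  Res_{z = 13 i} g(z) = \frac{8 i e^{13 \omega}}{6591}
  Res_{z = \frac{13 i}{2}} g(z) = - \frac{16 i e^{\frac{13 \omega}{2}}}{6591}
  F(ω) = 2πi·ΣRes = \frac{16 \pi \left(2 e^{\frac{13 \omega}{2}} - e^{13 \omega}\right)}{6591}

Both cases combine into a single formula in |ω|:

F(ω) = - \frac{16 \pi e^{- 13 \left|{\omega}\right|}}{6591} + \frac{32 \pi e^{- \frac{13 \left|{\omega}\right|}{2}}}{6591}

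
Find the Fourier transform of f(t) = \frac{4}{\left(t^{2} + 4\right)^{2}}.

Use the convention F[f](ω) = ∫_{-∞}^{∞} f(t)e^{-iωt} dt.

F(ω) = \frac{\pi \left(2 \left|{\omega}\right| + 1\right) e^{- 2 \left|{\omega}\right|}}{4}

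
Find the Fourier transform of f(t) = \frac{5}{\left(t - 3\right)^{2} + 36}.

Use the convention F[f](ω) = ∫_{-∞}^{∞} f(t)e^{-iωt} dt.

F(ω) = \frac{5 \pi e^{- 3 i \omega - 6 \left|{\omega}\right|}}{6}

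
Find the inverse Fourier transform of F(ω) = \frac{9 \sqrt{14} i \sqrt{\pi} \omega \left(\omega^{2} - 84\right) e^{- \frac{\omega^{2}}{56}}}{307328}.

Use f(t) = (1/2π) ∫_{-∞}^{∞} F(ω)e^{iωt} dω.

f(t) = 9 t^{3} e^{- 14 t^{2}}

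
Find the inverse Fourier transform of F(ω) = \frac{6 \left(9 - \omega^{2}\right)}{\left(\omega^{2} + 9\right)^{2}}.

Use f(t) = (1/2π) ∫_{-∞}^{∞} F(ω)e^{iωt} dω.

f(t) = 3 e^{- 3 \left|{t}\right|} \left|{t}\right|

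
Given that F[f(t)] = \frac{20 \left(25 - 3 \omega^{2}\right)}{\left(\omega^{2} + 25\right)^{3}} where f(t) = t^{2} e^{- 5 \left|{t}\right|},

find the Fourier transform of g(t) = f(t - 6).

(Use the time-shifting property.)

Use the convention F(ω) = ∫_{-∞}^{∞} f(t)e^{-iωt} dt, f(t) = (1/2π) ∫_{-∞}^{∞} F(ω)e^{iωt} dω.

F[g](ω) = \frac{20 \left(25 - 3 \omega^{2}\right) e^{- 6 i \omega}}{\left(\omega^{2} + 25\right)^{3}}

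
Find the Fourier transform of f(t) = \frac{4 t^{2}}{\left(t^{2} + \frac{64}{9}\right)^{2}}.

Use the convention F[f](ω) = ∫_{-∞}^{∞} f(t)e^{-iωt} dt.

F(ω) = \frac{\pi \left(3 - 8 \left|{\omega}\right|\right) e^{- \frac{8 \left|{\omega}\right|}{3}}}{4}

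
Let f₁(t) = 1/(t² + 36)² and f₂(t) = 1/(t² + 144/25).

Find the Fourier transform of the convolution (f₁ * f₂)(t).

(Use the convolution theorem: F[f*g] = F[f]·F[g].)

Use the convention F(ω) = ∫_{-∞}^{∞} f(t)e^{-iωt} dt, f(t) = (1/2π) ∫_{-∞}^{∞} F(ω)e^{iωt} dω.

F[f₁*f₂](ω) = \frac{5 \pi^{2} \left(6 \left|{\omega}\right| + 1\right) e^{- \frac{42 \left|{\omega}\right|}{5}}}{5184}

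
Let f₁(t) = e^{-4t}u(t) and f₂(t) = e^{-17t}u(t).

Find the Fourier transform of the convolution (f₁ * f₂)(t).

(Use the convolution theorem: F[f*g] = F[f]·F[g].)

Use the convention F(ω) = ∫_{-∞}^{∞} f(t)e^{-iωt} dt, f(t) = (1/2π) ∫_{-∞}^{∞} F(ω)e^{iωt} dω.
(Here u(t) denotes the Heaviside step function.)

F[f₁*f₂](ω) = \frac{1}{\left(i \omega + 4\right) \left(i \omega + 17\right)}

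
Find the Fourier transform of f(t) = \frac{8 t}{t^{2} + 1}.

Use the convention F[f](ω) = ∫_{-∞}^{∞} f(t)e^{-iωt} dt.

F(ω) = - 8 i \pi e^{- \left|{\omega}\right|} \operatorname{sign}{\left(\omega \right)}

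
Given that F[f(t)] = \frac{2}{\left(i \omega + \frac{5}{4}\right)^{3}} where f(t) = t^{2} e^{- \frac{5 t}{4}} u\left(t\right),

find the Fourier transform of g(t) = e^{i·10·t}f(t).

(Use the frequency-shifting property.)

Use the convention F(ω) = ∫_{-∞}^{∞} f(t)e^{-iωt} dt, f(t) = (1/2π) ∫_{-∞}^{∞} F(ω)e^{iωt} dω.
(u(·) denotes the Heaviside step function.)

F[g](ω) = \frac{128}{\left(4 i \left(\omega - 10\right) + 5\right)^{3}}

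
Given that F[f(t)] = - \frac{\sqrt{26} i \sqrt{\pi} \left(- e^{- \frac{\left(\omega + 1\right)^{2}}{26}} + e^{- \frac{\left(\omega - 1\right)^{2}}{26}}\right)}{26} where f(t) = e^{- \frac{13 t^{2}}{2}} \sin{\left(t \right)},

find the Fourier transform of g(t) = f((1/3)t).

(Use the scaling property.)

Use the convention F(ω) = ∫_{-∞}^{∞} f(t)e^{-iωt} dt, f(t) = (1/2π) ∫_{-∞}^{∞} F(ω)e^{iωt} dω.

F[g](ω) = \frac{3 \sqrt{26} i \sqrt{\pi} \left(1 - e^{\frac{6 \omega}{13}}\right) e^{- \frac{9 \omega^{2}}{26} - \frac{3 \omega}{13} - \frac{1}{26}}}{26}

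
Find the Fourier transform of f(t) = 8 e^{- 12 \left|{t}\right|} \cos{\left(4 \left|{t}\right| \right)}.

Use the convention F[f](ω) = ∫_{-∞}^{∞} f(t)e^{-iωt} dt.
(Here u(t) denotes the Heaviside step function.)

F(ω) = \frac{192 \left(\omega^{2} + 160\right)}{\omega^{4} + 256 \omega^{2} + 25600}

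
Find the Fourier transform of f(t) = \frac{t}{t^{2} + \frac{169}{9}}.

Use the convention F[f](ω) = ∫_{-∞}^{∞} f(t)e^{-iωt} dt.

F(ω) = - i \pi e^{- \frac{13 \left|{\omega}\right|}{3}} \operatorname{sign}{\left(\omega \right)}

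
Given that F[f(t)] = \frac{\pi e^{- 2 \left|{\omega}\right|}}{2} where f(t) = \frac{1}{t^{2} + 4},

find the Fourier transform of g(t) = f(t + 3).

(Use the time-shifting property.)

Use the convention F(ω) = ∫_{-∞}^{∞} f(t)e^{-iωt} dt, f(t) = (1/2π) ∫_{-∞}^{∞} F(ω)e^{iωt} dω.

F[g](ω) = \frac{\pi e^{3 i \omega - 2 \left|{\omega}\right|}}{2}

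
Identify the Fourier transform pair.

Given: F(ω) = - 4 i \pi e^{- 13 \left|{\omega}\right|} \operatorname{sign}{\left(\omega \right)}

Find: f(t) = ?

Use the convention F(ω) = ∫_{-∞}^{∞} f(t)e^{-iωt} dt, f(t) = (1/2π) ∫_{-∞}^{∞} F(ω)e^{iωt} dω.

f(t) = \frac{4 t}{t^{2} + 169}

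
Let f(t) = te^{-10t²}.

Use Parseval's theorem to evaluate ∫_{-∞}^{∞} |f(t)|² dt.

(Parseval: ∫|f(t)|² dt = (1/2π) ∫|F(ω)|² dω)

∫|f(t)|² dt = \frac{\sqrt{5} \sqrt{\pi}}{400}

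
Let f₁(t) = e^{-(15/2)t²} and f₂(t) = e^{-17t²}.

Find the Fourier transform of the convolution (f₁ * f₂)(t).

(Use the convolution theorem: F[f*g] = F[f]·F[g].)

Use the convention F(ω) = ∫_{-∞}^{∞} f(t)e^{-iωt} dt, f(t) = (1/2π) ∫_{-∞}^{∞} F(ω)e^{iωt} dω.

F[f₁*f₂](ω) = \frac{\sqrt{510} \pi e^{- \frac{49 \omega^{2}}{1020}}}{255}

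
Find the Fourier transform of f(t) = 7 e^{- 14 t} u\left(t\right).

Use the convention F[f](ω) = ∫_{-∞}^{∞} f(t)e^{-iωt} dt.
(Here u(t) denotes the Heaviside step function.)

F(ω) = \frac{7}{i \omega + 14}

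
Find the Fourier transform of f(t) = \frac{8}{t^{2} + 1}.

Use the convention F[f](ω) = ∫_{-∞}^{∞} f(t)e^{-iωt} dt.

F(ω) = 8 \pi e^{- \left|{\omega}\right|}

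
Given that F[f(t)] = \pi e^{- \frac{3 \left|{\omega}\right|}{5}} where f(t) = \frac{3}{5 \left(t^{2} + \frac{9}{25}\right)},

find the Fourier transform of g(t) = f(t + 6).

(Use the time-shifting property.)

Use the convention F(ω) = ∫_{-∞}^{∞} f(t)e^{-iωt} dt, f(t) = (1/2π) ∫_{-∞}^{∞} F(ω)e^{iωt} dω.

F[g](ω) = \pi e^{6 i \omega - \frac{3 \left|{\omega}\right|}{5}}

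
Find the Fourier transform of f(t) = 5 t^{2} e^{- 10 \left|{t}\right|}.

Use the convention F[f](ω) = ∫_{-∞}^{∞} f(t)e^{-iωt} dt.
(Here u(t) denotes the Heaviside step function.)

F(ω) = \frac{200 \left(100 - 3 \omega^{2}\right)}{\left(\omega^{2} + 100\right)^{3}}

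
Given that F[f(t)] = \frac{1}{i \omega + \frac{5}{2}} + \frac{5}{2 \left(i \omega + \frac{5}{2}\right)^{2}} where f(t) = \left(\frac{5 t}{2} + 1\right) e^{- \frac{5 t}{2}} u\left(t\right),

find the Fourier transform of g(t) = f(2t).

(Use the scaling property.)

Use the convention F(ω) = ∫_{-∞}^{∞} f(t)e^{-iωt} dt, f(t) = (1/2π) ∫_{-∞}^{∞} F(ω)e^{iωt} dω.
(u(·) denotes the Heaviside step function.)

F[g](ω) = \frac{- i \omega - 10}{\omega^{2} - 10 i \omega - 25}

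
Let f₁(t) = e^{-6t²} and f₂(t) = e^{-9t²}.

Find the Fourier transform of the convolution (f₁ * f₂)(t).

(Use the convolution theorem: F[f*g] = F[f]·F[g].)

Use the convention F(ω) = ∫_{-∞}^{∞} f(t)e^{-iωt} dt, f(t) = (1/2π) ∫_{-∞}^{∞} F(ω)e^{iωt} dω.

F[f₁*f₂](ω) = \frac{\sqrt{6} \pi e^{- \frac{5 \omega^{2}}{72}}}{18}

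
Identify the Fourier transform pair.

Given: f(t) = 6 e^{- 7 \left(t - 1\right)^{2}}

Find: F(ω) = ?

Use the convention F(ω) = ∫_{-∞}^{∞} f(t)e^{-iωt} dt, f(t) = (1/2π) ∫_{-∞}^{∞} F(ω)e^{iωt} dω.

F(ω) = \frac{6 \sqrt{7} \sqrt{\pi} e^{- \omega \left(\frac{\omega}{28} + i\right)}}{7}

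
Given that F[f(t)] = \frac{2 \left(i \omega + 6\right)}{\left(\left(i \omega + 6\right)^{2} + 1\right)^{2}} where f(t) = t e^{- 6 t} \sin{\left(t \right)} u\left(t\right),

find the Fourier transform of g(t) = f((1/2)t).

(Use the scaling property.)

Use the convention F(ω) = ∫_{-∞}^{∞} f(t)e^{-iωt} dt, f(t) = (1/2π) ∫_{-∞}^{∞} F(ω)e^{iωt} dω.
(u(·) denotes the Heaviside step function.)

F[g](ω) = \frac{8 \left(i \omega + 3\right)}{\left(4 \left(i \omega + 3\right)^{2} + 1\right)^{2}}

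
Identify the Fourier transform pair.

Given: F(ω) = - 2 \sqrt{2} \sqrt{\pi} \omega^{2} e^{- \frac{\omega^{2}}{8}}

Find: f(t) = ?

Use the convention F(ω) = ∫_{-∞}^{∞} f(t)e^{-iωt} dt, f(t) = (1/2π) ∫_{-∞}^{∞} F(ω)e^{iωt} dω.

f(t) = 8 \left(8 t^{2} - 2\right) e^{- 2 t^{2}}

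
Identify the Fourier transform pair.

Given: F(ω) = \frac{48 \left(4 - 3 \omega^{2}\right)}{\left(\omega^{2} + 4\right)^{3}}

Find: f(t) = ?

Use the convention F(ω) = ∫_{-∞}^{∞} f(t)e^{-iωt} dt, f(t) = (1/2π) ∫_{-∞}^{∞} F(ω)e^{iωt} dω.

f(t) = 6 t^{2} e^{- 2 \left|{t}\right|}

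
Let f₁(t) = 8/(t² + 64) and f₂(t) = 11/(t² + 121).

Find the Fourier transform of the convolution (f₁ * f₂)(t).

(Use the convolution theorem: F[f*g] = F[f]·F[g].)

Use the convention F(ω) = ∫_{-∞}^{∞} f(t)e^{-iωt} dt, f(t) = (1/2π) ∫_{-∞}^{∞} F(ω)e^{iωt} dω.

F[f₁*f₂](ω) = \pi^{2} e^{- 19 \left|{\omega}\right|}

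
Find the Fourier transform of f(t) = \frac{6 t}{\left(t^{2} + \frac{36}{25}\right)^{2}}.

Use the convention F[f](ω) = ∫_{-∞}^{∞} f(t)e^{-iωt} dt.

F(ω) = - \frac{5 i \pi \omega e^{- \frac{6 \left|{\omega}\right|}{5}}}{2}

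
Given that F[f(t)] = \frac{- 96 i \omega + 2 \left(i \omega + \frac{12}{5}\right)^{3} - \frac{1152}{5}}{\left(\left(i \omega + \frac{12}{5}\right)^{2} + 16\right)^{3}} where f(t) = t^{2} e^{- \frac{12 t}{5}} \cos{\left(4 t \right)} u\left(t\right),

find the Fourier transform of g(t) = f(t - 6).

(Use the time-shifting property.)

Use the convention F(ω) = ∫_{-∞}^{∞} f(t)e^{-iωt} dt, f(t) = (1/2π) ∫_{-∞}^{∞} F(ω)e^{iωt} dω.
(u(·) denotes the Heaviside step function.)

F[g](ω) = \frac{250 \left(- 6000 i \omega + \left(5 i \omega + 12\right)^{3} - 14400\right) e^{- 6 i \omega}}{\left(\left(5 i \omega + 12\right)^{2} + 400\right)^{3}}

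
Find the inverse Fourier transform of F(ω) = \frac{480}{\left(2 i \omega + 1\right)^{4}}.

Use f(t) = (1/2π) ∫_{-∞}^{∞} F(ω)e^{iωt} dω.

f(t) = 5 t^{3} e^{- \frac{t}{2}} u\left(t\right)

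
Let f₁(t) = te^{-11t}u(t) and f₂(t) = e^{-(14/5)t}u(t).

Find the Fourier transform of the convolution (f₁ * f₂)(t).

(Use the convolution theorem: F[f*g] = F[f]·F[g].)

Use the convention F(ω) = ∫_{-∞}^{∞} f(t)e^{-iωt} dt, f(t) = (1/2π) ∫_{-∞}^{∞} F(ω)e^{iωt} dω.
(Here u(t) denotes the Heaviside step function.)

F[f₁*f₂](ω) = \frac{5}{\left(i \omega + 11\right)^{2} \left(5 i \omega + 14\right)}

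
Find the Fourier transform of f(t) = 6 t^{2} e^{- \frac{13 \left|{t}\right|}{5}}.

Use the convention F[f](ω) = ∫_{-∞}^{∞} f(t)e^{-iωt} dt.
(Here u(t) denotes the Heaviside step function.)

F(ω) = \frac{39000 \left(169 - 75 \omega^{2}\right)}{\left(25 \omega^{2} + 169\right)^{3}}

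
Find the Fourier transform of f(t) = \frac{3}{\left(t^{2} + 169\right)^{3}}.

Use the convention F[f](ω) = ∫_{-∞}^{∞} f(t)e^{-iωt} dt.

F(ω) = \frac{3 \pi \left(169 \omega^{2} + 39 \left|{\omega}\right| + 3\right) e^{- 13 \left|{\omega}\right|}}{2970344}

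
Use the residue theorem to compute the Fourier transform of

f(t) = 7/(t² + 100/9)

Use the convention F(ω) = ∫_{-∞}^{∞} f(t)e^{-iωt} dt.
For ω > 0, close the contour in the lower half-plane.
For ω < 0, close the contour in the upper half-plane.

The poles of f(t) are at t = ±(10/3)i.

Let g(z) = f(z)e^{-iωz}; for large |z| the factor e^{-iωz} decays in the lower half-plane when ω > 0 and in the upper half-plane when ω < 0.

Case ω > 0 (lower half-plane, clockwise contour ⇒ F(ω) = -2πi·ΣRes):
  Res_{z = - \frac{10 i}{3}} g(z) = \frac{21 i e^{- \frac{10 \omega}{3}}}{20}
  F(ω) = -2πi·ΣRes = \frac{21 \pi e^{- \frac{10 \omega}{3}}}{10}

Case ω < 0 (upper half-plane, counterclockwise contour ⇒ F(ω) = +2πi·ΣRes):
  Res_{z = \frac{10 i}{3}} g(z) = - \frac{21 i e^{\frac{10 \omega}{3}}}{20}
  F(ω) = 2πi·ΣRes = \frac{21 \pi e^{\frac{10 \omega}{3}}}{10}

Both cases combine into a single formula in |ω|:

F(ω) = \frac{21 \pi e^{- \frac{10 \left|{\omega}\right|}{3}}}{10}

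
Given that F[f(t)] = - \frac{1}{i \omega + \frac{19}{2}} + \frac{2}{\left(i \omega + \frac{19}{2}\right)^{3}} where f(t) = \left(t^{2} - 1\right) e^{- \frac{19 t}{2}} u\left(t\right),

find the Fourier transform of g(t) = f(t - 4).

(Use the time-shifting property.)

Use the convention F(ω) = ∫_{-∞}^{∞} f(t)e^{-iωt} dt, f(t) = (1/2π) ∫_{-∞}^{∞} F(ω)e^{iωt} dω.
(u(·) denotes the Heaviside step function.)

F[g](ω) = \frac{2 \left(16 i \omega - \left(2 i \omega + 19\right)^{3} + 152\right) e^{- 4 i \omega}}{\left(2 i \omega + 19\right)^{4}}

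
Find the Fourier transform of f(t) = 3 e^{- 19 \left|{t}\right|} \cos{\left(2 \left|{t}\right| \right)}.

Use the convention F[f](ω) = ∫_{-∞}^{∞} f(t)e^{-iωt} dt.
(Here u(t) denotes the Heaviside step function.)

F(ω) = \frac{114 \left(\omega^{2} + 365\right)}{\omega^{4} + 714 \omega^{2} + 133225}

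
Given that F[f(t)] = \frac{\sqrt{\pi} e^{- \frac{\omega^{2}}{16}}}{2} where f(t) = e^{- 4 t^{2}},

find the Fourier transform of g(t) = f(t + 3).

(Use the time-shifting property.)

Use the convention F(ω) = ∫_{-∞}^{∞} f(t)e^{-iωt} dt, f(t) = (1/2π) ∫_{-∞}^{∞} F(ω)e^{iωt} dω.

F[g](ω) = \frac{\sqrt{\pi} e^{\frac{\omega \left(- \omega + 48 i\right)}{16}}}{2}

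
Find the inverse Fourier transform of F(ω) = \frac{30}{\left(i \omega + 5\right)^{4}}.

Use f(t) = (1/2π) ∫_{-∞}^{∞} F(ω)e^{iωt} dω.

f(t) = 5 t^{3} e^{- 5 t} u\left(t\right)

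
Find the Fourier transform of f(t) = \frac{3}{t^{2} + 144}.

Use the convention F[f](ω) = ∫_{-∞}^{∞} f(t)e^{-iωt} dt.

F(ω) = \frac{\pi e^{- 12 \left|{\omega}\right|}}{4}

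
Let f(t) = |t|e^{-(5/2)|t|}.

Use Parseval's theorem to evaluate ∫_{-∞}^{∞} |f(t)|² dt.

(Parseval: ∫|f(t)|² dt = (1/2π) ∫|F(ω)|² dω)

∫|f(t)|² dt = \frac{4}{125}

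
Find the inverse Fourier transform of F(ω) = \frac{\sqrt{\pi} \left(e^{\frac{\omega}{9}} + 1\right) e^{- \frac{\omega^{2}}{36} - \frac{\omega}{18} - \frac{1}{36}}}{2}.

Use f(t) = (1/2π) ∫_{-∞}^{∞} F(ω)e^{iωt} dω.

f(t) = 3 e^{- 9 t^{2}} \cos{\left(t \right)}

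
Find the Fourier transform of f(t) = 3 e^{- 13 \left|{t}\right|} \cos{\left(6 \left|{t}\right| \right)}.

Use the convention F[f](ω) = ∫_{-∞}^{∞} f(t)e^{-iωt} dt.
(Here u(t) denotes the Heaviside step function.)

F(ω) = \frac{78 \left(\omega^{2} + 205\right)}{\omega^{4} + 266 \omega^{2} + 42025}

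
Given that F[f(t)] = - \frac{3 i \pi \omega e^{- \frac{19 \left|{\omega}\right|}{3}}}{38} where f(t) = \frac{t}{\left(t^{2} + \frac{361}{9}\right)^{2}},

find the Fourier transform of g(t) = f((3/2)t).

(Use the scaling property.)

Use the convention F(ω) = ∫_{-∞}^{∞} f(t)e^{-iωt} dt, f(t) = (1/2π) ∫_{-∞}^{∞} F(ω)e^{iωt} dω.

F[g](ω) = - \frac{2 i \pi \omega e^{- \frac{38 \left|{\omega}\right|}{9}}}{57}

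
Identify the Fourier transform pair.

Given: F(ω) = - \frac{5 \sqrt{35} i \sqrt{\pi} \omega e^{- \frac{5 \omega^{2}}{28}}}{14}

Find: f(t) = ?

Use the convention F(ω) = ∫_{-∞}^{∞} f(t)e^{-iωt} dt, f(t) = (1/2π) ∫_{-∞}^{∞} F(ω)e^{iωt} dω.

f(t) = 7 t e^{- \frac{7 t^{2}}{5}}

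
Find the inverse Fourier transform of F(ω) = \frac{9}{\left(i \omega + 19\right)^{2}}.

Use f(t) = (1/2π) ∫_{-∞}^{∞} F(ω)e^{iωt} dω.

f(t) = 9 t e^{- 19 t} u\left(t\right)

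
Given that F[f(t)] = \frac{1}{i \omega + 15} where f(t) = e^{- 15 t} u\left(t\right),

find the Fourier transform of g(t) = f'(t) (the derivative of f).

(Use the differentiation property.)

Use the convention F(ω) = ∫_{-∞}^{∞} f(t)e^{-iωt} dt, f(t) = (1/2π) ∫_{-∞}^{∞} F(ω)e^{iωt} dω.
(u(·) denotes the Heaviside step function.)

F[g](ω) = \frac{\omega}{\omega - 15 i}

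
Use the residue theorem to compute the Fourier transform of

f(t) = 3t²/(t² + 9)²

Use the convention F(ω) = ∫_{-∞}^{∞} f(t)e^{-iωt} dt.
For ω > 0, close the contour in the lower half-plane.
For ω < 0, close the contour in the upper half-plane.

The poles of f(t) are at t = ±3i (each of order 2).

Let g(z) = f(z)e^{-iωz}; for large |z| the factor e^{-iωz} decays in the lower half-plane when ω > 0 and in the upper half-plane when ω < 0.

Case ω > 0 (lower half-plane, clockwise contour ⇒ F(ω) = -2πi·ΣRes):
  Res_{z = - 3 i} g(z) = \frac{i \left(1 - 3 \omega\right) e^{- 3 \omega}}{4} (pole of order 2)
  F(ω) = -2πi·ΣRes = \frac{\pi \left(1 - 3 \omega\right) e^{- 3 \omega}}{2}

Case ω < 0 (upper half-plane, counterclockwise contour ⇒ F(ω) = +2πi·ΣRes):
  Res_{z = 3 i} g(z) = \frac{i \left(- 3 \omega - 1\right) e^{3 \omega}}{4} (pole of order 2)
  F(ω) = 2πi·ΣRes = \frac{\pi \left(3 \omega + 1\right) e^{3 \omega}}{2}

Both cases combine into a single formula in |ω|:

F(ω) = \frac{\pi \left(1 - 3 \left|{\omega}\right|\right) e^{- 3 \left|{\omega}\right|}}{2}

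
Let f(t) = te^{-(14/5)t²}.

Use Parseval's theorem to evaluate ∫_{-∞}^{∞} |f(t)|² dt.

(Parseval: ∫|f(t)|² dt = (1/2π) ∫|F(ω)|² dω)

∫|f(t)|² dt = \frac{5 \sqrt{35} \sqrt{\pi}}{784}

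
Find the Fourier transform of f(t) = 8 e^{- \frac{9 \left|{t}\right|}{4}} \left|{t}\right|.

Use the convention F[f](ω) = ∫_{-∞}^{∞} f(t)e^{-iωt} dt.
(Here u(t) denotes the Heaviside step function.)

F(ω) = \frac{256 \left(81 - 16 \omega^{2}\right)}{\left(16 \omega^{2} + 81\right)^{2}}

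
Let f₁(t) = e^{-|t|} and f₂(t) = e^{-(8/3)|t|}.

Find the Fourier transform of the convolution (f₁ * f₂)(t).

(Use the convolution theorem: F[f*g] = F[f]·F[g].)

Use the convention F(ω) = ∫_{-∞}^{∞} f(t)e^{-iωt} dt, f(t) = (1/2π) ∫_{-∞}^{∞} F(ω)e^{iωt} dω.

F[f₁*f₂](ω) = \frac{96}{\left(\omega^{2} + 1\right) \left(9 \omega^{2} + 64\right)}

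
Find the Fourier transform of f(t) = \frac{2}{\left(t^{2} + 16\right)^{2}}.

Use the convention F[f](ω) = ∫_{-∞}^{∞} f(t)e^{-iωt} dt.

F(ω) = \frac{\pi \left(4 \left|{\omega}\right| + 1\right) e^{- 4 \left|{\omega}\right|}}{64}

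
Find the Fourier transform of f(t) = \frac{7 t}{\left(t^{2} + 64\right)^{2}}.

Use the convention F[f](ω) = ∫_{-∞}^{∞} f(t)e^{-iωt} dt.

F(ω) = - \frac{7 i \pi \omega e^{- 8 \left|{\omega}\right|}}{16}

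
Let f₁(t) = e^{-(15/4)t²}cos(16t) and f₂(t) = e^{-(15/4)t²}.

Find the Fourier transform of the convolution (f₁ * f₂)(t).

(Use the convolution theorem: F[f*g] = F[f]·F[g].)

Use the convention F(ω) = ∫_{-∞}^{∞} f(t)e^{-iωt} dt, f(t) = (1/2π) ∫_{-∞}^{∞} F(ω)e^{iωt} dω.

F[f₁*f₂](ω) = \frac{2 \pi \left(e^{\frac{64 \omega}{15}} + 1\right) e^{- \frac{2 \omega^{2}}{15} - \frac{32 \omega}{15} - \frac{256}{15}}}{15}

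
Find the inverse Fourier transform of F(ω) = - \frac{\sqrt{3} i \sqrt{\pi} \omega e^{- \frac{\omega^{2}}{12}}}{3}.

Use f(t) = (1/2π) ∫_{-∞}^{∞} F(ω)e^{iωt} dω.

f(t) = 6 t e^{- 3 t^{2}}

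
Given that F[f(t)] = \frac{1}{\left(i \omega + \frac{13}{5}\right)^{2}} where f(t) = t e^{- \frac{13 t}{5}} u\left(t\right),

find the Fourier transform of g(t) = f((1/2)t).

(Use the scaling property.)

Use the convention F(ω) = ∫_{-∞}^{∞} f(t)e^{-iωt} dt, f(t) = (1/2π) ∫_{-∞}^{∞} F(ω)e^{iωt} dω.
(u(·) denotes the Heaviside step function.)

F[g](ω) = \frac{50}{\left(10 i \omega + 13\right)^{2}}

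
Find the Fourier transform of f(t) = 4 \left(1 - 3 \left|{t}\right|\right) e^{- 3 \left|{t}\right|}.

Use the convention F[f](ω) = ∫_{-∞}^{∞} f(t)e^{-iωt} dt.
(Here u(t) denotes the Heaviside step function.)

F(ω) = \frac{48 \omega^{2}}{\left(\omega^{2} + 9\right)^{2}}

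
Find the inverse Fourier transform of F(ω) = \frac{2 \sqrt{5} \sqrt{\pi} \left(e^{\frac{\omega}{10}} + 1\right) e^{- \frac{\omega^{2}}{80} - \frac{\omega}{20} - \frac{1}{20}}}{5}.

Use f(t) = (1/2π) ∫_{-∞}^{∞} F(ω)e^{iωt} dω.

f(t) = 8 e^{- 20 t^{2}} \cos{\left(2 t \right)}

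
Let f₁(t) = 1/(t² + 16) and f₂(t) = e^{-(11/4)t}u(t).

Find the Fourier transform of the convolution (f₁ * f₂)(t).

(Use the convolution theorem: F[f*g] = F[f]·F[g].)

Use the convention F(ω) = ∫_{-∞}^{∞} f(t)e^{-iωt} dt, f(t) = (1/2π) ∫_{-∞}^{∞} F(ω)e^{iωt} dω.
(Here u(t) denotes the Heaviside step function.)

F[f₁*f₂](ω) = \frac{\pi e^{- 4 \left|{\omega}\right|}}{4 i \omega + 11}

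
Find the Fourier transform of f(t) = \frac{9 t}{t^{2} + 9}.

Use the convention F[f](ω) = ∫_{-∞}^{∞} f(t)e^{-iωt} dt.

F(ω) = - 9 i \pi e^{- 3 \left|{\omega}\right|} \operatorname{sign}{\left(\omega \right)}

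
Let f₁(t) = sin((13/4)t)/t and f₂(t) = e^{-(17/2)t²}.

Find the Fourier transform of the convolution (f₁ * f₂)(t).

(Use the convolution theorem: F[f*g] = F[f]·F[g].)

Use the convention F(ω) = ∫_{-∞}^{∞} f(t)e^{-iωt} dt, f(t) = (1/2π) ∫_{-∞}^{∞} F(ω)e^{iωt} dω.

F[f₁*f₂](ω) = \begin{cases} \frac{\sqrt{34} \pi^{\frac{3}{2}} e^{- \frac{\omega^{2}}{34}}}{17} & \text{for}\: \omega > - \frac{13}{4} \wedge \omega < \frac{13}{4} \\0 & \text{otherwise} \end{cases}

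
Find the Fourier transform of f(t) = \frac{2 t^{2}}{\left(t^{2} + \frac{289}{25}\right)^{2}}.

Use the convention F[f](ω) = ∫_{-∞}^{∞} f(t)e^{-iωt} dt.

F(ω) = \frac{\pi \left(5 - 17 \left|{\omega}\right|\right) e^{- \frac{17 \left|{\omega}\right|}{5}}}{17}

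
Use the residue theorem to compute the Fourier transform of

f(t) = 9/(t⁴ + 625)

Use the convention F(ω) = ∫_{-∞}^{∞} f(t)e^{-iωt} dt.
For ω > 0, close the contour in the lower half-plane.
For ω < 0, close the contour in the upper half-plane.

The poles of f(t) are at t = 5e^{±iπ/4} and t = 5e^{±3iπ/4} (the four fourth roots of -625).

Let g(z) = f(z)e^{-iωz}; for large |z| the factor e^{-iωz} decays in the lower half-plane when ω > 0 and in the upper half-plane when ω < 0.

Case ω > 0 (lower half-plane, clockwise contour ⇒ F(ω) = -2πi·ΣRes):
  Res_{z = - \frac{5 \sqrt{2}}{2} - \frac{5 \sqrt{2} i}{2}} g(z) = \frac{9 \sqrt{2} i \left(1 - i\right) e^{\frac{5 \sqrt{2} \omega \left(-1 + i\right)}{2}}}{1000}
  Res_{z = \frac{5 \sqrt{2}}{2} - \frac{5 \sqrt{2} i}{2}} g(z) = \frac{9 \sqrt{2} i \left(1 + i\right) e^{- \frac{5 \sqrt{2} \omega \left(1 + i\right)}{2}}}{1000}
  F(ω) = -2πi·ΣRes = \frac{9 \sqrt{2} \pi \left(1 - i\right) \left(e^{5 \sqrt{2} i \omega} + i\right) e^{- \frac{5 \sqrt{2} \omega \left(1 + i\right)}{2}}}{500} = \frac{9 \pi e^{- \frac{5 \sqrt{2} \omega}{2}} \sin{\left(\frac{5 \sqrt{2} \omega}{2} + \frac{\pi}{4} \right)}}{125}

Case ω < 0 (upper half-plane, counterclockwise contour ⇒ F(ω) = +2πi·ΣRes):
  Res_{z = \frac{5 \sqrt{2}}{2} + \frac{5 \sqrt{2} i}{2}} g(z) = \frac{9 \sqrt{2} i \left(-1 + i\right) e^{\frac{5 \sqrt{2} \omega \left(1 - i\right)}{2}}}{1000}
  Res_{z = - \frac{5 \sqrt{2}}{2} + \frac{5 \sqrt{2} i}{2}} g(z) = \frac{9 \sqrt{2} \left(1 - i\right) e^{\frac{5 \sqrt{2} \omega \left(1 + i\right)}{2}}}{1000}
  F(ω) = 2πi·ΣRes = - \frac{9 \sqrt{2} i \pi \left(i \left(1 - i\right) e^{\frac{5 \sqrt{2} \omega \left(1 - i\right)}{2}} - \left(1 - i\right) e^{\frac{5 \sqrt{2} \omega \left(1 + i\right)}{2}}\right)}{500} = \frac{9 \pi e^{\frac{5 \sqrt{2} \omega}{2}} \cos{\left(\frac{5 \sqrt{2} \omega}{2} + \frac{\pi}{4} \right)}}{125}

Both cases combine into a single formula in |ω|:

F(ω) = \frac{9 \pi e^{- \frac{5 \sqrt{2} \left|{\omega}\right|}{2}} \sin{\left(\frac{5 \sqrt{2} \left|{\omega}\right|}{2} + \frac{\pi}{4} \right)}}{125}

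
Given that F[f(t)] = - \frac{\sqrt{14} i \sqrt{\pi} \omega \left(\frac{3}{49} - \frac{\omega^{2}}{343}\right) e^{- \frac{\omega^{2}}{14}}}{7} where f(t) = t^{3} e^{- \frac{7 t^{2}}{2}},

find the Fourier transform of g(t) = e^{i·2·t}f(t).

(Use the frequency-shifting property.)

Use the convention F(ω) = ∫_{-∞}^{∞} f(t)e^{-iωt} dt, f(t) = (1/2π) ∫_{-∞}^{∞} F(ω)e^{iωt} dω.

F[g](ω) = \frac{\sqrt{14} i \sqrt{\pi} \left(\omega - 2\right) \left(\left(\omega - 2\right)^{2} - 21\right) e^{- \frac{\left(\omega - 2\right)^{2}}{14}}}{2401}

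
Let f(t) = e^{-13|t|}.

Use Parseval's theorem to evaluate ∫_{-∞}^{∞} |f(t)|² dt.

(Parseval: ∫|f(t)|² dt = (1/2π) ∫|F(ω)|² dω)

∫|f(t)|² dt = \frac{1}{13}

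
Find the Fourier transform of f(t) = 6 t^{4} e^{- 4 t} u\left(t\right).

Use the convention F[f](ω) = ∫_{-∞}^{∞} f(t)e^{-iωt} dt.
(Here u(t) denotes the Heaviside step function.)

F(ω) = \frac{144}{\left(i \omega + 4\right)^{5}}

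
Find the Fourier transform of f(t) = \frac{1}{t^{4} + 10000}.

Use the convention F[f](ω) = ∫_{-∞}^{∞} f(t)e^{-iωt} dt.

F(ω) = \frac{\pi e^{- 5 \sqrt{2} \left|{\omega}\right|} \sin{\left(5 \sqrt{2} \left|{\omega}\right| + \frac{\pi}{4} \right)}}{1000}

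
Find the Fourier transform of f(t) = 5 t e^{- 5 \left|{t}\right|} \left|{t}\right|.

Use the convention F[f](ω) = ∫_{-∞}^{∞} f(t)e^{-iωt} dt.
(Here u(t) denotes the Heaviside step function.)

F(ω) = \frac{20 i \omega \left(\omega^{2} - 75\right)}{\left(\omega^{2} + 25\right)^{3}}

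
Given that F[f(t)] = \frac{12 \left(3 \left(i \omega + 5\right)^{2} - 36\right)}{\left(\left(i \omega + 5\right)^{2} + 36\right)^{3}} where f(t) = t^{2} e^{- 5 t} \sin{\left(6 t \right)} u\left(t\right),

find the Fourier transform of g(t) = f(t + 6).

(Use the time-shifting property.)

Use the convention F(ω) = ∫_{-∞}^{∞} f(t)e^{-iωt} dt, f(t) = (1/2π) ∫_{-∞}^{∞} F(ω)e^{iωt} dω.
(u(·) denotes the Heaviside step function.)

F[g](ω) = \frac{36 \left(\left(i \omega + 5\right)^{2} - 12\right) e^{6 i \omega}}{\left(\left(i \omega + 5\right)^{2} + 36\right)^{3}}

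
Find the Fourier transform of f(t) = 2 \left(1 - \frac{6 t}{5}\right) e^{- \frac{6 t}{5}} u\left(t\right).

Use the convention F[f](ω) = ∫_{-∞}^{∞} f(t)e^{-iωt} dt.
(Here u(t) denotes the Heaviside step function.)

F(ω) = \frac{50 i \omega}{- 25 \omega^{2} + 60 i \omega + 36}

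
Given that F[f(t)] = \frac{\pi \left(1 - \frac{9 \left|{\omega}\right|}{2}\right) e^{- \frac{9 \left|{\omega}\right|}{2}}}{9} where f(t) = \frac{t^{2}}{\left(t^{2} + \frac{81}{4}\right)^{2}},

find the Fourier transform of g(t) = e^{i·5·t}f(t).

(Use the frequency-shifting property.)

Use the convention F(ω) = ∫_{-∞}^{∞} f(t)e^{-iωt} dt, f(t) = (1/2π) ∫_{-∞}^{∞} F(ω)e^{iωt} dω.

F[g](ω) = \frac{\pi \left(2 - 9 \left|{\omega - 5}\right|\right) e^{- \frac{9 \left|{\omega - 5}\right|}{2}}}{18}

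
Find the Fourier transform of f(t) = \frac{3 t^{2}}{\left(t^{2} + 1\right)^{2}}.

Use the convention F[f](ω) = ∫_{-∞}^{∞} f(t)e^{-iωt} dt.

F(ω) = \frac{3 \pi \left(1 - \left|{\omega}\right|\right) e^{- \left|{\omega}\right|}}{2}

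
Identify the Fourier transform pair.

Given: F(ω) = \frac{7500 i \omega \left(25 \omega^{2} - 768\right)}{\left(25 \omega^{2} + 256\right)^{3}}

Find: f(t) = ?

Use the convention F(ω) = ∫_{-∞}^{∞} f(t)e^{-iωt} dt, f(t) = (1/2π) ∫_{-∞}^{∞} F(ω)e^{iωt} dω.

f(t) = 3 t e^{- \frac{16 \left|{t}\right|}{5}} \left|{t}\right|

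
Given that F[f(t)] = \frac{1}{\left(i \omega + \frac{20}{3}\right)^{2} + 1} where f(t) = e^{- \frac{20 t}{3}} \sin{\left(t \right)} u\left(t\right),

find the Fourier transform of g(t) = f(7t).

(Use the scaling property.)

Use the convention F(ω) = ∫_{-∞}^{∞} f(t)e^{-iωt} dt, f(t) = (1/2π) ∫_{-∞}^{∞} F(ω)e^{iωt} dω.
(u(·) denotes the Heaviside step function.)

F[g](ω) = \frac{63}{\left(3 i \omega + 140\right)^{2} + 441}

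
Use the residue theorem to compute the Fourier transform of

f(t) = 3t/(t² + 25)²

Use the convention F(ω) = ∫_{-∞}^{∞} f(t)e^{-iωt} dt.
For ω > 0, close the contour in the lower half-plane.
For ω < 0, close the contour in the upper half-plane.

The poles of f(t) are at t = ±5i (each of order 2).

Let g(z) = f(z)e^{-iωz}; for large |z| the factor e^{-iωz} decays in the lower half-plane when ω > 0 and in the upper half-plane when ω < 0.

Case ω > 0 (lower half-plane, clockwise contour ⇒ F(ω) = -2πi·ΣRes):
  Res_{z = - 5 i} g(z) = \frac{3 \omega e^{- 5 \omega}}{20} (pole of order 2)
  F(ω) = -2πi·ΣRes = - \frac{3 i \pi \omega e^{- 5 \omega}}{10}

Case ω < 0 (upper half-plane, counterclockwise contour ⇒ F(ω) = +2πi·ΣRes):
  Res_{z = 5 i} g(z) = - \frac{3 \omega e^{5 \omega}}{20} (pole of order 2)
  F(ω) = 2πi·ΣRes = - \frac{3 i \pi \omega e^{5 \omega}}{10}

Both cases combine into a single formula in |ω|:

F(ω) = - \frac{3 i \pi \omega e^{- 5 \left|{\omega}\right|}}{10}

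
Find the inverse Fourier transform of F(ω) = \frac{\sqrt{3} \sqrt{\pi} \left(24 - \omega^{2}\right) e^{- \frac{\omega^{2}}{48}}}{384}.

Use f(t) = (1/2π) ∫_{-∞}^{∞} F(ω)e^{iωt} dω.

f(t) = 9 t^{2} e^{- 12 t^{2}}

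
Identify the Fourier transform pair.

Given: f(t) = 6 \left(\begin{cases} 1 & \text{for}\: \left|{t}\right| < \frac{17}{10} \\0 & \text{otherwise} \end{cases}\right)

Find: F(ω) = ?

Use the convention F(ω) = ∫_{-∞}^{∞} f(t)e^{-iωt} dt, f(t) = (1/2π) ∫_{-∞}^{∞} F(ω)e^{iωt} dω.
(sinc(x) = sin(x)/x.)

F(ω) = \frac{102 \operatorname{sinc}{\left(\frac{17 \omega}{10} \right)}}{5}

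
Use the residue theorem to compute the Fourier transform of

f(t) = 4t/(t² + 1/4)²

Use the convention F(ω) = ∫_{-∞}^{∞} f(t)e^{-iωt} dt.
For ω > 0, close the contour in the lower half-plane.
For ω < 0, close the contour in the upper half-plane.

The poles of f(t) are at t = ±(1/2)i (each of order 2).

Let g(z) = f(z)e^{-iωz}; for large |z| the factor e^{-iωz} decays in the lower half-plane when ω > 0 and in the upper half-plane when ω < 0.

Case ω > 0 (lower half-plane, clockwise contour ⇒ F(ω) = -2πi·ΣRes):
  Res_{z = - \frac{i}{2}} g(z) = 2 \omega e^{- \frac{\omega}{2}} (pole of order 2)
  F(ω) = -2πi·ΣRes = - 4 i \pi \omega e^{- \frac{\omega}{2}}

Case ω < 0 (upper half-plane, counterclockwise contour ⇒ F(ω) = +2πi·ΣRes):
  Res_{z = \frac{i}{2}} g(z) = - 2 \omega e^{\frac{\omega}{2}} (pole of order 2)
  F(ω) = 2πi·ΣRes = - 4 i \pi \omega e^{\frac{\omega}{2}}

Both cases combine into a single formula in |ω|:

F(ω) = - 4 i \pi \omega e^{- \frac{\left|{\omega}\right|}{2}}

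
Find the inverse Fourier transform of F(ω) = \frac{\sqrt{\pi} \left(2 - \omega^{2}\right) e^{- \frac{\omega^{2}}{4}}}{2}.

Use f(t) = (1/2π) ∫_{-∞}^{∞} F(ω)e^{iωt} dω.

f(t) = 2 t^{2} e^{- t^{2}}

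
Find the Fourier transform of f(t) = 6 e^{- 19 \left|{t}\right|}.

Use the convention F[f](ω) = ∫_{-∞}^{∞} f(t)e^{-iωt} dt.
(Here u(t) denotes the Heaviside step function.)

F(ω) = \frac{228}{\omega^{2} + 361}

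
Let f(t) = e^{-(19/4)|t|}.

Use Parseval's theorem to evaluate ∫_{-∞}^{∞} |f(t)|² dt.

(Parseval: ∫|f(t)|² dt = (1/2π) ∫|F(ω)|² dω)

∫|f(t)|² dt = \frac{4}{19}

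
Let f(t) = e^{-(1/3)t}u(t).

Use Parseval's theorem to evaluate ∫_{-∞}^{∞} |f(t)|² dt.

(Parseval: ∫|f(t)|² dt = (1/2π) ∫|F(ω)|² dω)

∫|f(t)|² dt = \frac{3}{2}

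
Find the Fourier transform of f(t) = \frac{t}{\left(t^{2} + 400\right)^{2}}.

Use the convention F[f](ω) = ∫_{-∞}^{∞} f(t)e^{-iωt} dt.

F(ω) = - \frac{i \pi \omega e^{- 20 \left|{\omega}\right|}}{40}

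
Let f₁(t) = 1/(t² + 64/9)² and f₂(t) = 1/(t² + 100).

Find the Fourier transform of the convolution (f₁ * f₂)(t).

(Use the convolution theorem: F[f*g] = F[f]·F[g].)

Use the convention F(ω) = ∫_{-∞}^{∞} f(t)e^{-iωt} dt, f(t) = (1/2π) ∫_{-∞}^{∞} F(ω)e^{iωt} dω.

F[f₁*f₂](ω) = \frac{9 \pi^{2} \left(8 \left|{\omega}\right| + 3\right) e^{- \frac{38 \left|{\omega}\right|}{3}}}{10240}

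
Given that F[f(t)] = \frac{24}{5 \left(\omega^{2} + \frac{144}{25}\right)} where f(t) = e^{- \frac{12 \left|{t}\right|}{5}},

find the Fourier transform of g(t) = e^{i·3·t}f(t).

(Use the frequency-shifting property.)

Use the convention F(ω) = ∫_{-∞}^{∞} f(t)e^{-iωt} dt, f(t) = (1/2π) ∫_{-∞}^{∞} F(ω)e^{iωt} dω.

F[g](ω) = \frac{120}{25 \left(\omega - 3\right)^{2} + 144}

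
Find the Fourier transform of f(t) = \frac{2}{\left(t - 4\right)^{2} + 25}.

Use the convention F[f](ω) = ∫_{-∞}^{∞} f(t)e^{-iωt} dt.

F(ω) = \frac{2 \pi e^{- 4 i \omega - 5 \left|{\omega}\right|}}{5}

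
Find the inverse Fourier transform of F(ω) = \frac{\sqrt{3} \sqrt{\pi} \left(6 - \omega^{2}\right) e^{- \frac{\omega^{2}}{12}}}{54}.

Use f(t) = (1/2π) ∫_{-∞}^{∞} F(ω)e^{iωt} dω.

f(t) = 2 t^{2} e^{- 3 t^{2}}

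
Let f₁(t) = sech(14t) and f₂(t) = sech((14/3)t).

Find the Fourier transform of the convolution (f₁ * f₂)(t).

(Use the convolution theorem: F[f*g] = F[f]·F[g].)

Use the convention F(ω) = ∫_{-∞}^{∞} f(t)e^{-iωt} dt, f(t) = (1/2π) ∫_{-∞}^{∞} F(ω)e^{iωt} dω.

F[f₁*f₂](ω) = \frac{3 \pi^{2}}{98 \left(\cosh{\left(\frac{\pi \omega}{14} \right)} + \cosh{\left(\frac{\pi \omega}{7} \right)}\right)}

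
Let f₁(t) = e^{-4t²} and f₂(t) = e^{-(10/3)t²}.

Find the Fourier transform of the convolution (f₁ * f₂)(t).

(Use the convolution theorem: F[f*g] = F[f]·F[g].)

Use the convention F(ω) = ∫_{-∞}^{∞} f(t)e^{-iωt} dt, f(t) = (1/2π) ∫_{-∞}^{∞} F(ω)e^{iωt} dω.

F[f₁*f₂](ω) = \frac{\sqrt{30} \pi e^{- \frac{11 \omega^{2}}{80}}}{20}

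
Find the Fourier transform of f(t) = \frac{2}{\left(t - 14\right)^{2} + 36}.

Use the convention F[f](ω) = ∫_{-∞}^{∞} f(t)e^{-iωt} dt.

F(ω) = \frac{\pi e^{- 14 i \omega - 6 \left|{\omega}\right|}}{3}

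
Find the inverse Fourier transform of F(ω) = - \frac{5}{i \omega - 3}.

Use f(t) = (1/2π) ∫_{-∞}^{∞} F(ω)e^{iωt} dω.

f(t) = 5 e^{3 t} u\left(- t\right)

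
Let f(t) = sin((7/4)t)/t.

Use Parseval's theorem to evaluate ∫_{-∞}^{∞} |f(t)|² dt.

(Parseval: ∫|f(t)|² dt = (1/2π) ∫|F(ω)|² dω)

∫|f(t)|² dt = \frac{7 \pi}{4}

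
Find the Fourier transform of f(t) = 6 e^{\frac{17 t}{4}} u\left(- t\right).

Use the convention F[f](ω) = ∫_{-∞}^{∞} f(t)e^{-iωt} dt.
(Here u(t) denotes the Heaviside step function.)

F(ω) = - \frac{24}{4 i \omega - 17}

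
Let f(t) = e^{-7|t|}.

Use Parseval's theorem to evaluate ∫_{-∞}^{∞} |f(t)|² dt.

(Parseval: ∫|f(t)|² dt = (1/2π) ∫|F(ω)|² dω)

∫|f(t)|² dt = \frac{1}{7}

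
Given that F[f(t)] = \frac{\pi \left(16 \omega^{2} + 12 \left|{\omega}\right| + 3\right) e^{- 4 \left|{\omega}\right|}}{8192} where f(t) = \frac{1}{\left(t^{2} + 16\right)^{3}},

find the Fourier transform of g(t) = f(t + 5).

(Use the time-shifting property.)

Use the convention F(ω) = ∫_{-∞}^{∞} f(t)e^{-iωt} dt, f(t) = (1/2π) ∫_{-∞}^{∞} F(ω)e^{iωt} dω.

F[g](ω) = \frac{\pi \left(16 \omega^{2} + 12 \left|{\omega}\right| + 3\right) e^{5 i \omega - 4 \left|{\omega}\right|}}{8192}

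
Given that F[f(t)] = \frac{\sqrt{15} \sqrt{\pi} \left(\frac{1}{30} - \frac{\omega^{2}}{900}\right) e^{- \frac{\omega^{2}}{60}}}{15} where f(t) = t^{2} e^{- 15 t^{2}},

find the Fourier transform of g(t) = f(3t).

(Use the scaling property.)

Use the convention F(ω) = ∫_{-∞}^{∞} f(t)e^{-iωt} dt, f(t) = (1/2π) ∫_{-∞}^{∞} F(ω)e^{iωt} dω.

F[g](ω) = \frac{\sqrt{15} \sqrt{\pi} \left(270 - \omega^{2}\right) e^{- \frac{\omega^{2}}{540}}}{364500}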